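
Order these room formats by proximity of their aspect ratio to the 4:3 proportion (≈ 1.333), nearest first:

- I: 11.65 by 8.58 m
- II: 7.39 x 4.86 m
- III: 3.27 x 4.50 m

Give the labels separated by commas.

I, III, II

Ratios: I = 11.65 / 8.58 ≈ 1.358; II = 7.39 / 4.86 ≈ 1.521; III = 4.50 / 3.27 ≈ 1.376.
|Δ from 1.333|: I 0.025; II 0.188; III 0.043.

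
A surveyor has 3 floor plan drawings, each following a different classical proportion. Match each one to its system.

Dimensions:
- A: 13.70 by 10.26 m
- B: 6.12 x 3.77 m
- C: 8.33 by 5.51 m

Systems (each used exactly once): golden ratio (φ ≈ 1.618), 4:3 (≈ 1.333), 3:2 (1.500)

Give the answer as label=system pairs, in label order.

A = 13.70/10.26 ≈ 1.335 → 4:3 (1.333)
B = 6.12/3.77 ≈ 1.623 → golden ratio (1.618)
C = 8.33/5.51 ≈ 1.512 → 3:2 (1.500)

A=4:3, B=golden ratio, C=3:2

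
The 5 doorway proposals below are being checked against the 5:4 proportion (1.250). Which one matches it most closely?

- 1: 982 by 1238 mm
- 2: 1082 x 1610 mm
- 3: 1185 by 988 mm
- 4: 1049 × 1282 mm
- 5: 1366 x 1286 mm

Target 5:4 ≈ 1.250.
1: 1.261 (Δ0.011)  2: 1.488 (Δ0.238)  3: 1.199 (Δ0.051)  4: 1.222 (Δ0.028)  5: 1.062 (Δ0.188)

1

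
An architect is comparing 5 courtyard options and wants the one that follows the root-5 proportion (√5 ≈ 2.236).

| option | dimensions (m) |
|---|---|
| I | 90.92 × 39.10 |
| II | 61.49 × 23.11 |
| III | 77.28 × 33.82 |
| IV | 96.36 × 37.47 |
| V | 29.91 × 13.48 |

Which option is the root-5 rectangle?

V

Target root-5 ≈ 2.236.
I: 2.325 (Δ0.089)  II: 2.661 (Δ0.425)  III: 2.285 (Δ0.049)  IV: 2.572 (Δ0.336)  V: 2.219 (Δ0.017)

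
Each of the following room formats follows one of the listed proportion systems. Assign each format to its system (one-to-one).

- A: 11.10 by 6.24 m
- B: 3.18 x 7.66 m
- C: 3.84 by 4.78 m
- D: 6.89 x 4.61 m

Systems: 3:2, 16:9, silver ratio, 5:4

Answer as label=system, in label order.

A = 11.10/6.24 ≈ 1.779 → 16:9 (1.778)
B = 7.66/3.18 ≈ 2.409 → silver ratio (2.414)
C = 4.78/3.84 ≈ 1.245 → 5:4 (1.250)
D = 6.89/4.61 ≈ 1.495 → 3:2 (1.500)

A=16:9, B=silver ratio, C=5:4, D=3:2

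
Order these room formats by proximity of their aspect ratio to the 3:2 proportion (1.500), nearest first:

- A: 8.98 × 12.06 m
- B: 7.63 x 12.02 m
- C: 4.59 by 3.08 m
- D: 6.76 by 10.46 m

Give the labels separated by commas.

A: 12.06/8.98 ≈ 1.343 → |1.343 − 1.500| = 0.157
B: 12.02/7.63 ≈ 1.575 → |1.575 − 1.500| = 0.075
C: 4.59/3.08 ≈ 1.490 → |1.490 − 1.500| = 0.010
D: 10.46/6.76 ≈ 1.547 → |1.547 − 1.500| = 0.047

C, D, B, A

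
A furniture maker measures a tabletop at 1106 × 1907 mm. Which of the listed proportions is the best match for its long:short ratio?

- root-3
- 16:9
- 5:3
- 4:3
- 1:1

1907/1106 ≈ 1.724. Nearest candidates are root-3 (1.732, off by 0.008) and 16:9 (1.778, off by 0.054).

root-3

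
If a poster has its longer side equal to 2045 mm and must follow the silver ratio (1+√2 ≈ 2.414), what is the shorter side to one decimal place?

silver ratio ≈ 2.41421.
Shorter side = 2045 ÷ 2.41421 ≈ 847.068 → 847.1 mm.

847.1 mm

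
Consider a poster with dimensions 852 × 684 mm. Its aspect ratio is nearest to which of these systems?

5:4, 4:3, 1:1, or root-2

5:4

Ratio = 852 / 684 ≈ 1.246.
Distances: 5:4 1.250 (Δ 0.004); 4:3 1.333 (Δ 0.087); 1:1 1.000 (Δ 0.246); root-2 1.414 (Δ 0.168).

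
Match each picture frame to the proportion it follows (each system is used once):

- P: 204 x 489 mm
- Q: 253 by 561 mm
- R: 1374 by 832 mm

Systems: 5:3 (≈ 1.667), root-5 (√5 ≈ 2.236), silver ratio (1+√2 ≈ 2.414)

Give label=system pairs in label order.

Ratios: P ≈ 2.397; Q ≈ 2.217; R ≈ 1.651.
Targets: 5:3 ≈ 1.667; root-5 ≈ 2.236; silver ratio ≈ 2.414.

P=silver ratio, Q=root-5, R=5:3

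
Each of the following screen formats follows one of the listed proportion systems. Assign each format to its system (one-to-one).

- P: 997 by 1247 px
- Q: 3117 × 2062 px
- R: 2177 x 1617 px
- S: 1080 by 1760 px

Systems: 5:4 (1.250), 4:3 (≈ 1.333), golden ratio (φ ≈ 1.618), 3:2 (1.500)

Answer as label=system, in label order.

P = 1247/997 ≈ 1.251 → 5:4 (1.250)
Q = 3117/2062 ≈ 1.512 → 3:2 (1.500)
R = 2177/1617 ≈ 1.346 → 4:3 (1.333)
S = 1760/1080 ≈ 1.630 → golden ratio (1.618)

P=5:4, Q=3:2, R=4:3, S=golden ratio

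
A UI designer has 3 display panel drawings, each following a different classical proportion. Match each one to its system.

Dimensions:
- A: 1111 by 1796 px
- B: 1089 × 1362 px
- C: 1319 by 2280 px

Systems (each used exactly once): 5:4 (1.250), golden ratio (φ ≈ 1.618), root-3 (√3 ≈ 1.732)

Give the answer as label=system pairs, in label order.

A=golden ratio, B=5:4, C=root-3

Ratios: A ≈ 1.617; B ≈ 1.251; C ≈ 1.729.
Targets: 5:4 ≈ 1.250; golden ratio ≈ 1.618; root-3 ≈ 1.732.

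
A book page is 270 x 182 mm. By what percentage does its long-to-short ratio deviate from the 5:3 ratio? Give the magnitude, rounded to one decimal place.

11.0%

Ratio = 270 / 182 ≈ 1.4835.
Ideal 5:3 ≈ 1.6667. |1.4835 − 1.6667| / 1.6667 ≈ 10.99% → 11.0%.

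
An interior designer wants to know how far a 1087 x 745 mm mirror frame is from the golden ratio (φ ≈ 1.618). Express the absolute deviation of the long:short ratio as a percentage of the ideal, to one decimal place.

Ratio = 1087 / 745 ≈ 1.4591.
Ideal golden ratio ≈ 1.6180. |1.4591 − 1.6180| / 1.6180 ≈ 9.82% → 9.8%.

9.8%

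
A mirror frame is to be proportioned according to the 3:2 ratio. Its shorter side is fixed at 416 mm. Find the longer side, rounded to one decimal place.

624.0 mm

3:2 = 1.50000.
Longer side = 416 × 1.50000 ≈ 624.000 → 624.0 mm.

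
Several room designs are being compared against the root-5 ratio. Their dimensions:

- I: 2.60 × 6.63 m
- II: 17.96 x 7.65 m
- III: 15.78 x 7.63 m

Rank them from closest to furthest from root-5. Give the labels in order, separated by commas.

Ratios: I = 6.63 / 2.60 ≈ 2.550; II = 17.96 / 7.65 ≈ 2.348; III = 15.78 / 7.63 ≈ 2.068.
|Δ from 2.236|: I 0.314; II 0.112; III 0.168.

II, III, I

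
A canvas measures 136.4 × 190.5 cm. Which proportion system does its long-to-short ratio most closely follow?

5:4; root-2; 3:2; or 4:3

root-2

190.5/136.4 ≈ 1.397. Nearest candidates are root-2 (1.414, off by 0.017) and 4:3 (1.333, off by 0.064).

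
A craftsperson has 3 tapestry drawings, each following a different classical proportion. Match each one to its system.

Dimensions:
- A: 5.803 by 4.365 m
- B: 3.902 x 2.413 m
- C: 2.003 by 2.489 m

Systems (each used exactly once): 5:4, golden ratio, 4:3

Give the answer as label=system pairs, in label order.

A=4:3, B=golden ratio, C=5:4

A = 5.803/4.365 ≈ 1.329 → 4:3 (1.333)
B = 3.902/2.413 ≈ 1.617 → golden ratio (1.618)
C = 2.489/2.003 ≈ 1.243 → 5:4 (1.250)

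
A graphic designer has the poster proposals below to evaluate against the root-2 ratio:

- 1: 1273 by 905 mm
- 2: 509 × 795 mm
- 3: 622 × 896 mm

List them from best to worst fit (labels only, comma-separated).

1, 3, 2

1: 1273/905 ≈ 1.407 → |1.407 − 1.414| = 0.007
2: 795/509 ≈ 1.562 → |1.562 − 1.414| = 0.148
3: 896/622 ≈ 1.441 → |1.441 − 1.414| = 0.027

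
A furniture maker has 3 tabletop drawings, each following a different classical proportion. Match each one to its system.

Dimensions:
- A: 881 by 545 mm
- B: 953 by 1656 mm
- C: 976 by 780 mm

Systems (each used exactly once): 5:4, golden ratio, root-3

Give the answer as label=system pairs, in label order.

A=golden ratio, B=root-3, C=5:4

Ratios: A ≈ 1.617; B ≈ 1.738; C ≈ 1.251.
Targets: 5:4 ≈ 1.250; golden ratio ≈ 1.618; root-3 ≈ 1.732.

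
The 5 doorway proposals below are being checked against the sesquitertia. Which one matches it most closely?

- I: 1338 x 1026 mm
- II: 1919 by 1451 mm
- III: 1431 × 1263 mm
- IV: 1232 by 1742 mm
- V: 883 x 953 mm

II

Target 4:3 ≈ 1.333.
I: 1.304 (Δ0.029)  II: 1.323 (Δ0.010)  III: 1.133 (Δ0.200)  IV: 1.414 (Δ0.081)  V: 1.079 (Δ0.254)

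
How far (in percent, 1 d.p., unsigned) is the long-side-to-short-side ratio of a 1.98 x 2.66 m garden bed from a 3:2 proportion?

Ratio = 2.66 / 1.98 ≈ 1.3434.
Ideal 3:2 = 1.5000. |1.3434 − 1.5000| / 1.5000 ≈ 10.44% → 10.4%.

10.4%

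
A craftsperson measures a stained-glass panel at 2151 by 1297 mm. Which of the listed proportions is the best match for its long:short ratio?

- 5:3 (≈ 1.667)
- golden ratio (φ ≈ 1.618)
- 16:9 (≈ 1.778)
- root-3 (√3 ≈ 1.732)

5:3

Ratio = 2151 / 1297 ≈ 1.658.
Distances: 5:3 1.667 (Δ 0.009); golden ratio 1.618 (Δ 0.040); 16:9 1.778 (Δ 0.120); root-3 1.732 (Δ 0.074).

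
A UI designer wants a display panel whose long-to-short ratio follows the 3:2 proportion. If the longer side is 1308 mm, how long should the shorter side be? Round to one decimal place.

872.0 mm

3:2 = 1.50000.
Shorter side = 1308 ÷ 1.50000 ≈ 872.000 → 872.0 mm.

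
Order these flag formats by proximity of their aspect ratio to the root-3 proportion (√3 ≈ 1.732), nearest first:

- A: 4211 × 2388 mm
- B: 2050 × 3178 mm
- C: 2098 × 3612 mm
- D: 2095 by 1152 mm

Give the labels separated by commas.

C, A, D, B

Ratios: A = 4211 / 2388 ≈ 1.763; B = 3178 / 2050 ≈ 1.550; C = 3612 / 2098 ≈ 1.722; D = 2095 / 1152 ≈ 1.819.
|Δ from 1.732|: A 0.031; B 0.182; C 0.010; D 0.087.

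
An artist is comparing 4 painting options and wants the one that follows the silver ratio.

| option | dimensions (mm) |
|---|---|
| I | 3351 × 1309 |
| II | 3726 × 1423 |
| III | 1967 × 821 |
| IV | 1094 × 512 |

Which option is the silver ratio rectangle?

III

Ratios (long/short): I ≈ 2.560; II ≈ 2.618; III ≈ 2.396; IV ≈ 2.137.
silver ratio ≈ 2.414; option III is nearest (Δ 0.018).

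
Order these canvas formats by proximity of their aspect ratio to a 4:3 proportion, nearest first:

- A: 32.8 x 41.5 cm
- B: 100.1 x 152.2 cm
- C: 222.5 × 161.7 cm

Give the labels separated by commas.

Ratios: A = 41.5 / 32.8 ≈ 1.265; B = 152.2 / 100.1 ≈ 1.520; C = 222.5 / 161.7 ≈ 1.376.
|Δ from 1.333|: A 0.068; B 0.187; C 0.043.

C, A, B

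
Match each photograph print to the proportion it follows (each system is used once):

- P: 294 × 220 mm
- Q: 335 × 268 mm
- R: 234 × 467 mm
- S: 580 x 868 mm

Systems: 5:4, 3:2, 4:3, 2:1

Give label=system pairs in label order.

P=4:3, Q=5:4, R=2:1, S=3:2

P = 294/220 ≈ 1.336 → 4:3 (1.333)
Q = 335/268 ≈ 1.250 → 5:4 (1.250)
R = 467/234 ≈ 1.996 → 2:1 (2.000)
S = 868/580 ≈ 1.497 → 3:2 (1.500)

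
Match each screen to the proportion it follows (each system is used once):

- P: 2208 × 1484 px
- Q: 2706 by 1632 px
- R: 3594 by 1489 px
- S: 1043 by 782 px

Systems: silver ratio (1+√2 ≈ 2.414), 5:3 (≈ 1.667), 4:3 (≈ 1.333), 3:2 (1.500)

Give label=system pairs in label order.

P=3:2, Q=5:3, R=silver ratio, S=4:3

Ratios: P ≈ 1.488; Q ≈ 1.658; R ≈ 2.414; S ≈ 1.334.
Targets: silver ratio ≈ 2.414; 5:3 ≈ 1.667; 4:3 ≈ 1.333; 3:2 ≈ 1.500.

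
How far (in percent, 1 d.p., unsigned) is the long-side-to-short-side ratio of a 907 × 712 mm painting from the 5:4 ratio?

Ratio = 907 / 712 ≈ 1.2739.
Ideal 5:4 = 1.2500. |1.2739 − 1.2500| / 1.2500 ≈ 1.91% → 1.9%.

1.9%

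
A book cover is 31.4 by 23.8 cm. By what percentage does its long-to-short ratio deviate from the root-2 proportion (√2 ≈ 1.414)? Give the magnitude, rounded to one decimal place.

6.7%

Ratio = 31.4 / 23.8 ≈ 1.3193.
Ideal root-2 ≈ 1.4142. |1.3193 − 1.4142| / 1.4142 ≈ 6.71% → 6.7%.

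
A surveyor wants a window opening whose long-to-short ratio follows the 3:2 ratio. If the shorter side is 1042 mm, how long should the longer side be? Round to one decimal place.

1563.0 mm

3:2 = 1.50000.
Longer side = 1042 × 1.50000 ≈ 1563.000 → 1563.0 mm.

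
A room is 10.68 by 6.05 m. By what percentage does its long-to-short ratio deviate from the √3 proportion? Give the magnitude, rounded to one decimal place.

Ratio = 10.68 / 6.05 ≈ 1.7653.
Ideal root-3 ≈ 1.7321. |1.7653 − 1.7321| / 1.7321 ≈ 1.92% → 1.9%.

1.9%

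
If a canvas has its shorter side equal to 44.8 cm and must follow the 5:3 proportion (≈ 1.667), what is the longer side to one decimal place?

74.7 cm

5:3 ≈ 1.66667.
Longer side = 44.8 × 1.66667 ≈ 74.667 → 74.7 cm.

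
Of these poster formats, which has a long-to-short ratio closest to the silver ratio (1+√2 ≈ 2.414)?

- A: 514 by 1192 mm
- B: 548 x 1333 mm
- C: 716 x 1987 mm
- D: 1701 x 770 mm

Target silver ratio ≈ 2.414.
A: 2.319 (Δ0.095)  B: 2.432 (Δ0.018)  C: 2.775 (Δ0.361)  D: 2.209 (Δ0.205)

B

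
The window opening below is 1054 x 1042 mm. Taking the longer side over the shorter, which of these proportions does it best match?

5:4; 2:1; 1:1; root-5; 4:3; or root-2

1:1

1054/1042 ≈ 1.012. Nearest candidates are 1:1 (1.000, off by 0.012) and 5:4 (1.250, off by 0.238).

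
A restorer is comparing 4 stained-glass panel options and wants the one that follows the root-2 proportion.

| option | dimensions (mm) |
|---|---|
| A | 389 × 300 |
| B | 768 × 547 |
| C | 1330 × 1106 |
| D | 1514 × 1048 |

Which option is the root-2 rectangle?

B

Ratios (long/short): A ≈ 1.297; B ≈ 1.404; C ≈ 1.203; D ≈ 1.445.
root-2 ≈ 1.414; option B is nearest (Δ 0.010).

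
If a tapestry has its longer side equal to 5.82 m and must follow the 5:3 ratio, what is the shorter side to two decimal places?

3.49 m

5:3 ≈ 1.66667.
Shorter side = 5.82 ÷ 1.66667 ≈ 3.4920 → 3.49 m.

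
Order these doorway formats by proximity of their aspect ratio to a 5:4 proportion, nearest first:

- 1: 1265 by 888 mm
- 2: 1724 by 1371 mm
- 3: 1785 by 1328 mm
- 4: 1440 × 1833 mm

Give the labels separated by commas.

1: 1265/888 ≈ 1.425 → |1.425 − 1.250| = 0.175
2: 1724/1371 ≈ 1.257 → |1.257 − 1.250| = 0.007
3: 1785/1328 ≈ 1.344 → |1.344 − 1.250| = 0.094
4: 1833/1440 ≈ 1.273 → |1.273 − 1.250| = 0.023

2, 4, 3, 1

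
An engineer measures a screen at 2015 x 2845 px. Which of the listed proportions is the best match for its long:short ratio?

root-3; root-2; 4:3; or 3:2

Ratio = 2845 / 2015 ≈ 1.412.
Distances: root-3 1.732 (Δ 0.320); root-2 1.414 (Δ 0.002); 4:3 1.333 (Δ 0.079); 3:2 1.500 (Δ 0.088).

root-2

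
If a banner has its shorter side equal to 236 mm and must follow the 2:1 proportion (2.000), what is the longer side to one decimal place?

472.0 mm

2:1 = 2.00000.
Longer side = 236 × 2.00000 ≈ 472.000 → 472.0 mm.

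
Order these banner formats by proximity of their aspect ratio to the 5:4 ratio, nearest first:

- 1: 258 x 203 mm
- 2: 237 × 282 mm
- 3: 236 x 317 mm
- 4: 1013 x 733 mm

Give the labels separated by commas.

Ratios: 1 = 258 / 203 ≈ 1.271; 2 = 282 / 237 ≈ 1.190; 3 = 317 / 236 ≈ 1.343; 4 = 1013 / 733 ≈ 1.382.
|Δ from 1.250|: 1 0.021; 2 0.060; 3 0.093; 4 0.132.

1, 2, 3, 4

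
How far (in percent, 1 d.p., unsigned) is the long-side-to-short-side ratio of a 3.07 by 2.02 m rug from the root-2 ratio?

7.5%

Ratio = 3.07 / 2.02 ≈ 1.5198.
Ideal root-2 ≈ 1.4142. |1.5198 − 1.4142| / 1.4142 ≈ 7.47% → 7.5%.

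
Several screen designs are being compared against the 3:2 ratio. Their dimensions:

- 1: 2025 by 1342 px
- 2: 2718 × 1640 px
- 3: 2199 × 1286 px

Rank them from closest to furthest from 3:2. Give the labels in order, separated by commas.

1: 2025/1342 ≈ 1.509 → |1.509 − 1.500| = 0.009
2: 2718/1640 ≈ 1.657 → |1.657 − 1.500| = 0.157
3: 2199/1286 ≈ 1.710 → |1.710 − 1.500| = 0.210

1, 2, 3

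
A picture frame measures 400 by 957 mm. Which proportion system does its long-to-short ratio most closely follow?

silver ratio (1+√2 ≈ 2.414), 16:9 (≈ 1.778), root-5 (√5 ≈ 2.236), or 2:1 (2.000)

Ratio = 957 / 400 ≈ 2.393.
Distances: silver ratio 2.414 (Δ 0.021); 16:9 1.778 (Δ 0.615); root-5 2.236 (Δ 0.157); 2:1 2.000 (Δ 0.393).

silver ratio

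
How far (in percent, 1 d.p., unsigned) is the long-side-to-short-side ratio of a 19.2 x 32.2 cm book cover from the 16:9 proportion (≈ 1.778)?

5.7%

Ratio = 32.2 / 19.2 ≈ 1.6771.
Ideal 16:9 ≈ 1.7778. |1.6771 − 1.7778| / 1.7778 ≈ 5.66% → 5.7%.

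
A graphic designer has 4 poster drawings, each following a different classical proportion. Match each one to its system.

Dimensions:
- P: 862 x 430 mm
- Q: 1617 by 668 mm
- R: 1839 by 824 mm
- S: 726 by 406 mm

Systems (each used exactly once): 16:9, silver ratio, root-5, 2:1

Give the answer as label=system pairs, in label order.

P = 862/430 ≈ 2.005 → 2:1 (2.000)
Q = 1617/668 ≈ 2.421 → silver ratio (2.414)
R = 1839/824 ≈ 2.232 → root-5 (2.236)
S = 726/406 ≈ 1.788 → 16:9 (1.778)

P=2:1, Q=silver ratio, R=root-5, S=16:9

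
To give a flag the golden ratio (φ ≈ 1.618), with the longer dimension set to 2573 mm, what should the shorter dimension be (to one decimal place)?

golden ratio ≈ 1.61803.
Shorter side = 2573 ÷ 1.61803 ≈ 1590.205 → 1590.2 mm.

1590.2 mm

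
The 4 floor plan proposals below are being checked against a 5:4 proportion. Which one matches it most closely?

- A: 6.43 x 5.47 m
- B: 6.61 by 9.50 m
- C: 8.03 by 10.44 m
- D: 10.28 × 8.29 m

D

Target 5:4 ≈ 1.250.
A: 1.176 (Δ0.074)  B: 1.437 (Δ0.187)  C: 1.300 (Δ0.050)  D: 1.240 (Δ0.010)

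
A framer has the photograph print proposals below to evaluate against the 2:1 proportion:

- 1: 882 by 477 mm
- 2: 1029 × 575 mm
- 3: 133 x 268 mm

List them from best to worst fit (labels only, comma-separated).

1: 882/477 ≈ 1.849 → |1.849 − 2.000| = 0.151
2: 1029/575 ≈ 1.790 → |1.790 − 2.000| = 0.210
3: 268/133 ≈ 2.015 → |2.015 − 2.000| = 0.015

3, 1, 2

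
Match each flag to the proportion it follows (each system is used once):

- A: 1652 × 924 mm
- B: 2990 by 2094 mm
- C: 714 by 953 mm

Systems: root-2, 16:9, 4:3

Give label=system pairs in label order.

Ratios: A ≈ 1.788; B ≈ 1.428; C ≈ 1.335.
Targets: root-2 ≈ 1.414; 16:9 ≈ 1.778; 4:3 ≈ 1.333.

A=16:9, B=root-2, C=4:3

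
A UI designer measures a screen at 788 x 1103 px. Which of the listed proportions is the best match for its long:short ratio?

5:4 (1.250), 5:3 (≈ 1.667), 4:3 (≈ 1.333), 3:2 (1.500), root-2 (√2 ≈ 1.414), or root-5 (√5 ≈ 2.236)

root-2

1103/788 ≈ 1.400. Nearest candidates are root-2 (1.414, off by 0.014) and 4:3 (1.333, off by 0.067).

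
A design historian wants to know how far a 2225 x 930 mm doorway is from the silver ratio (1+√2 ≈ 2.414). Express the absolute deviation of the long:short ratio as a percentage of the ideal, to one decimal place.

0.9%

Ratio = 2225 / 930 ≈ 2.3925.
Ideal silver ratio ≈ 2.4142. |2.3925 − 2.4142| / 2.4142 ≈ 0.90% → 0.9%.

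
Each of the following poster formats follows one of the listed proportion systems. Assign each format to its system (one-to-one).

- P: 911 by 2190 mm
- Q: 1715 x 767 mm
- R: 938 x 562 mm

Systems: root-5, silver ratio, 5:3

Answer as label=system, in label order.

P=silver ratio, Q=root-5, R=5:3

P = 2190/911 ≈ 2.404 → silver ratio (2.414)
Q = 1715/767 ≈ 2.236 → root-5 (2.236)
R = 938/562 ≈ 1.669 → 5:3 (1.667)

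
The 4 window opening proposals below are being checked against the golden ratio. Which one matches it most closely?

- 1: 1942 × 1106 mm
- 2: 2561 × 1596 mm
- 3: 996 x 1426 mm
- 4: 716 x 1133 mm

2

Target golden ratio ≈ 1.618.
1: 1.756 (Δ0.138)  2: 1.605 (Δ0.013)  3: 1.432 (Δ0.186)  4: 1.582 (Δ0.036)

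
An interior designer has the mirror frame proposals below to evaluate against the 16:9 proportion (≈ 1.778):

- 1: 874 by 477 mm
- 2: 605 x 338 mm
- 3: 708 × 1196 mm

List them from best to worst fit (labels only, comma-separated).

2, 1, 3

1: 874/477 ≈ 1.832 → |1.832 − 1.778| = 0.054
2: 605/338 ≈ 1.790 → |1.790 − 1.778| = 0.012
3: 1196/708 ≈ 1.689 → |1.689 − 1.778| = 0.089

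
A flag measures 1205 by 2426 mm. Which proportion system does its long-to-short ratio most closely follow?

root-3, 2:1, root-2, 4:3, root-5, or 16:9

2:1

2426/1205 ≈ 2.013. Nearest candidates are 2:1 (2.000, off by 0.013) and root-5 (2.236, off by 0.223).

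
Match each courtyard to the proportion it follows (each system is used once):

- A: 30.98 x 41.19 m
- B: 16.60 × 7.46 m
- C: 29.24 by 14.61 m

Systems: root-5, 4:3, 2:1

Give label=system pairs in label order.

Ratios: A ≈ 1.330; B ≈ 2.225; C ≈ 2.001.
Targets: root-5 ≈ 2.236; 4:3 ≈ 1.333; 2:1 ≈ 2.000.

A=4:3, B=root-5, C=2:1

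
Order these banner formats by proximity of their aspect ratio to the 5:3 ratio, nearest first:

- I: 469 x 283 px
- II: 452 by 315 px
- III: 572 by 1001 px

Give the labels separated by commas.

Ratios: I = 469 / 283 ≈ 1.657; II = 452 / 315 ≈ 1.435; III = 1001 / 572 ≈ 1.750.
|Δ from 1.667|: I 0.010; II 0.232; III 0.083.

I, III, II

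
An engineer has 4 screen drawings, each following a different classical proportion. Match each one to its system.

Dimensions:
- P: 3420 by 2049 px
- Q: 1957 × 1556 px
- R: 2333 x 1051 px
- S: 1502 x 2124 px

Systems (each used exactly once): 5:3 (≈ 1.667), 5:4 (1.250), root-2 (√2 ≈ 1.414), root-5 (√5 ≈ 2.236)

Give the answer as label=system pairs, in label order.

Ratios: P ≈ 1.669; Q ≈ 1.258; R ≈ 2.220; S ≈ 1.414.
Targets: 5:3 ≈ 1.667; 5:4 ≈ 1.250; root-2 ≈ 1.414; root-5 ≈ 2.236.

P=5:3, Q=5:4, R=root-5, S=root-2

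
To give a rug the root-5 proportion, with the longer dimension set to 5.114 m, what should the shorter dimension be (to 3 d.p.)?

2.287 m

root-5 ≈ 2.23607.
Shorter side = 5.114 ÷ 2.23607 ≈ 2.28705 → 2.287 m.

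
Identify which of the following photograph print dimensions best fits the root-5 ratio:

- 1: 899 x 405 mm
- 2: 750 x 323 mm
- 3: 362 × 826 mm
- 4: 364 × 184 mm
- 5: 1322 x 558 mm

Target root-5 ≈ 2.236.
1: 2.220 (Δ0.016)  2: 2.322 (Δ0.086)  3: 2.282 (Δ0.046)  4: 1.978 (Δ0.258)  5: 2.369 (Δ0.133)

1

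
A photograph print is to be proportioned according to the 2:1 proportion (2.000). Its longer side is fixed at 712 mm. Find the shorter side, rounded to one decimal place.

356.0 mm

2:1 = 2.00000.
Shorter side = 712 ÷ 2.00000 ≈ 356.000 → 356.0 mm.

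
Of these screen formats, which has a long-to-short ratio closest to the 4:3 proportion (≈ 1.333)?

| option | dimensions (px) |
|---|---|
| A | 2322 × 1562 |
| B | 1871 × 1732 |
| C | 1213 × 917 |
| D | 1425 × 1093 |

C

Target 4:3 ≈ 1.333.
A: 1.487 (Δ0.154)  B: 1.080 (Δ0.253)  C: 1.323 (Δ0.010)  D: 1.304 (Δ0.029)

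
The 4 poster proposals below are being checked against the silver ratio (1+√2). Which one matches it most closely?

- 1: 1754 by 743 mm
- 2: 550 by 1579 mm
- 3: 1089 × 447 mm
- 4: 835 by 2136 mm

Ratios (long/short): 1 ≈ 2.361; 2 ≈ 2.871; 3 ≈ 2.436; 4 ≈ 2.558.
silver ratio ≈ 2.414; option 3 is nearest (Δ 0.022).

3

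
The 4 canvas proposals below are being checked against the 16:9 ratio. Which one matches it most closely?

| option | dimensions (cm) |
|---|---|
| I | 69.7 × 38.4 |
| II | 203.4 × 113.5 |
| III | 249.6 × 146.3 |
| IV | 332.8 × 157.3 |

II

Ratios (long/short): I ≈ 1.815; II ≈ 1.792; III ≈ 1.706; IV ≈ 2.116.
16:9 ≈ 1.778; option II is nearest (Δ 0.014).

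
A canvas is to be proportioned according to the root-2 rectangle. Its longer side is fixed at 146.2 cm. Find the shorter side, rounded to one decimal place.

103.4 cm

root-2 ≈ 1.41421.
Shorter side = 146.2 ÷ 1.41421 ≈ 103.379 → 103.4 cm.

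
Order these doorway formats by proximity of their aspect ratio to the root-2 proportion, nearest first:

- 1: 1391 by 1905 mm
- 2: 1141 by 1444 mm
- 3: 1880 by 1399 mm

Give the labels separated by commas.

1: 1905/1391 ≈ 1.370 → |1.370 − 1.414| = 0.044
2: 1444/1141 ≈ 1.266 → |1.266 − 1.414| = 0.148
3: 1880/1399 ≈ 1.344 → |1.344 − 1.414| = 0.070

1, 3, 2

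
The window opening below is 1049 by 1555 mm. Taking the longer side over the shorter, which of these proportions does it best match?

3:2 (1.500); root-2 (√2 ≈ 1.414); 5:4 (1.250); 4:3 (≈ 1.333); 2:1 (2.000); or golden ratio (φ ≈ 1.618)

1555/1049 ≈ 1.482. Nearest candidates are 3:2 (1.500, off by 0.018) and root-2 (1.414, off by 0.068).

3:2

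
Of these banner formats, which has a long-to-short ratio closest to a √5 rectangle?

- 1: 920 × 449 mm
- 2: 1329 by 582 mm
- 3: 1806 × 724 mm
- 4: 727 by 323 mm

4

Target root-5 ≈ 2.236.
1: 2.049 (Δ0.187)  2: 2.284 (Δ0.048)  3: 2.494 (Δ0.258)  4: 2.251 (Δ0.015)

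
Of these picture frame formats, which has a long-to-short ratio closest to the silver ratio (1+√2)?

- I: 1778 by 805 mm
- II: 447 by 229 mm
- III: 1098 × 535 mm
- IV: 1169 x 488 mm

Target silver ratio ≈ 2.414.
I: 2.209 (Δ0.205)  II: 1.952 (Δ0.462)  III: 2.052 (Δ0.362)  IV: 2.395 (Δ0.019)

IV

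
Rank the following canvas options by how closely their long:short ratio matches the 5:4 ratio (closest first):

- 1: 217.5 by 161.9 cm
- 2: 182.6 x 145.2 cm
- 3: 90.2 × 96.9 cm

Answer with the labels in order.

1: 217.5/161.9 ≈ 1.343 → |1.343 − 1.250| = 0.093
2: 182.6/145.2 ≈ 1.258 → |1.258 − 1.250| = 0.008
3: 96.9/90.2 ≈ 1.074 → |1.074 − 1.250| = 0.176

2, 1, 3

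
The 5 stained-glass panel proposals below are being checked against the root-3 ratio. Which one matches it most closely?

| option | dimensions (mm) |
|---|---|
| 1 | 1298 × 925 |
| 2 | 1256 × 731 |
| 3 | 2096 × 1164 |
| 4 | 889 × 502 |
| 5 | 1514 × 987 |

Target root-3 ≈ 1.732.
1: 1.403 (Δ0.329)  2: 1.718 (Δ0.014)  3: 1.801 (Δ0.069)  4: 1.771 (Δ0.039)  5: 1.534 (Δ0.198)

2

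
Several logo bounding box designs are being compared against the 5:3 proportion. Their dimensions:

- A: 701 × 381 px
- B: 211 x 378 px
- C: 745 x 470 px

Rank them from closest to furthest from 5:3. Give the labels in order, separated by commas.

Ratios: A = 701 / 381 ≈ 1.840; B = 378 / 211 ≈ 1.791; C = 745 / 470 ≈ 1.585.
|Δ from 1.667|: A 0.173; B 0.124; C 0.082.

C, B, A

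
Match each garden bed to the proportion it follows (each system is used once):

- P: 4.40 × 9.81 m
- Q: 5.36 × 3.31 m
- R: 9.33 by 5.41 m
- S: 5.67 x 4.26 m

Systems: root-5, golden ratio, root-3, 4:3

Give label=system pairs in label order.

P = 9.81/4.40 ≈ 2.230 → root-5 (2.236)
Q = 5.36/3.31 ≈ 1.619 → golden ratio (1.618)
R = 9.33/5.41 ≈ 1.725 → root-3 (1.732)
S = 5.67/4.26 ≈ 1.331 → 4:3 (1.333)

P=root-5, Q=golden ratio, R=root-3, S=4:3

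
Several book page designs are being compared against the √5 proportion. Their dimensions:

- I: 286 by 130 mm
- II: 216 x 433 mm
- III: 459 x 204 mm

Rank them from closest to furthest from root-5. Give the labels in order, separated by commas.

III, I, II

Ratios: I = 286 / 130 ≈ 2.200; II = 433 / 216 ≈ 2.005; III = 459 / 204 ≈ 2.250.
|Δ from 2.236|: I 0.036; II 0.231; III 0.014.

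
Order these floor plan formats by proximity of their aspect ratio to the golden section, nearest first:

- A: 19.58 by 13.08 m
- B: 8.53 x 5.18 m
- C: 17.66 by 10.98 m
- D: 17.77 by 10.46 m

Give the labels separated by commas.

A: 19.58/13.08 ≈ 1.497 → |1.497 − 1.618| = 0.121
B: 8.53/5.18 ≈ 1.647 → |1.647 − 1.618| = 0.029
C: 17.66/10.98 ≈ 1.608 → |1.608 − 1.618| = 0.010
D: 17.77/10.46 ≈ 1.699 → |1.699 − 1.618| = 0.081

C, B, D, A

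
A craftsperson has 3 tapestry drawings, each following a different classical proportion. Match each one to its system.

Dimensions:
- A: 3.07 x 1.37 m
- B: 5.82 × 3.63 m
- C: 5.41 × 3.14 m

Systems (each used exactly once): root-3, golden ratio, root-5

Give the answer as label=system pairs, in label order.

A=root-5, B=golden ratio, C=root-3

Ratios: A ≈ 2.241; B ≈ 1.603; C ≈ 1.723.
Targets: root-3 ≈ 1.732; golden ratio ≈ 1.618; root-5 ≈ 2.236.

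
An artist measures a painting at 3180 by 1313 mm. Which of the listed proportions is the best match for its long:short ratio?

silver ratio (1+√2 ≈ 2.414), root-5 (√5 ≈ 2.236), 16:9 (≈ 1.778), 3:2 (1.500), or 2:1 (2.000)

3180/1313 ≈ 2.422. Nearest candidates are silver ratio (2.414, off by 0.008) and root-5 (2.236, off by 0.186).

silver ratio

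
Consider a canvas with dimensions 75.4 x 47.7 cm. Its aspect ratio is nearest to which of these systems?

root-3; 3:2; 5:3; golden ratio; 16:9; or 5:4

Ratio = 75.4 / 47.7 ≈ 1.581.
Distances: root-3 1.732 (Δ 0.151); 3:2 1.500 (Δ 0.081); 5:3 1.667 (Δ 0.086); golden ratio 1.618 (Δ 0.037); 16:9 1.778 (Δ 0.197); 5:4 1.250 (Δ 0.331).

golden ratio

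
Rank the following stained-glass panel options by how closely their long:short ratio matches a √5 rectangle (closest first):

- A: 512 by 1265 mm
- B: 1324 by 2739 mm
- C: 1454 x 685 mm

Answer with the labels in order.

A: 1265/512 ≈ 2.471 → |2.471 − 2.236| = 0.235
B: 2739/1324 ≈ 2.069 → |2.069 − 2.236| = 0.167
C: 1454/685 ≈ 2.123 → |2.123 − 2.236| = 0.113

C, B, A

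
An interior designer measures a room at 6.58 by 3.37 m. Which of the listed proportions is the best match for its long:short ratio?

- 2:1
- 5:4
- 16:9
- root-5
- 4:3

2:1

Ratio = 6.58 / 3.37 ≈ 1.953.
Distances: 2:1 2.000 (Δ 0.047); 5:4 1.250 (Δ 0.703); 16:9 1.778 (Δ 0.175); root-5 2.236 (Δ 0.283); 4:3 1.333 (Δ 0.620).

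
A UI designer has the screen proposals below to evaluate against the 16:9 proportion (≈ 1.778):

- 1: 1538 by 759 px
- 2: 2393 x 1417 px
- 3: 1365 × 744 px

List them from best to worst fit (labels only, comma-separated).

1: 1538/759 ≈ 2.026 → |2.026 − 1.778| = 0.248
2: 2393/1417 ≈ 1.689 → |1.689 − 1.778| = 0.089
3: 1365/744 ≈ 1.835 → |1.835 − 1.778| = 0.057

3, 2, 1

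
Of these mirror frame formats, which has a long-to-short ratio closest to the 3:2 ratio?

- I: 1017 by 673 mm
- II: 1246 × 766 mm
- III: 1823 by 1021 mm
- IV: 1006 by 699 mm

I

Ratios (long/short): I ≈ 1.511; II ≈ 1.627; III ≈ 1.786; IV ≈ 1.439.
3:2 ≈ 1.500; option I is nearest (Δ 0.011).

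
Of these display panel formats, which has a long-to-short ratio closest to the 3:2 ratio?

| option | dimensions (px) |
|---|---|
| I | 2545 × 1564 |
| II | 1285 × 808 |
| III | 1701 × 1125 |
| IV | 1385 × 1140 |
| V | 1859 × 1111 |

III

Ratios (long/short): I ≈ 1.627; II ≈ 1.590; III ≈ 1.512; IV ≈ 1.215; V ≈ 1.673.
3:2 ≈ 1.500; option III is nearest (Δ 0.012).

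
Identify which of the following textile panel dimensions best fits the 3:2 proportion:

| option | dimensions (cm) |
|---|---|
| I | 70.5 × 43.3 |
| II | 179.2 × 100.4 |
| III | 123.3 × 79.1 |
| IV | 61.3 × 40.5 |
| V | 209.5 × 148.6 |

Ratios (long/short): I ≈ 1.628; II ≈ 1.785; III ≈ 1.559; IV ≈ 1.514; V ≈ 1.410.
3:2 ≈ 1.500; option IV is nearest (Δ 0.014).

IV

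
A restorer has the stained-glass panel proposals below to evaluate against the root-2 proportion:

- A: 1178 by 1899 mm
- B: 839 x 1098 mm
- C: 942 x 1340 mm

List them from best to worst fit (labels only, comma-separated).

Ratios: A = 1899 / 1178 ≈ 1.612; B = 1098 / 839 ≈ 1.309; C = 1340 / 942 ≈ 1.423.
|Δ from 1.414|: A 0.198; B 0.105; C 0.009.

C, B, A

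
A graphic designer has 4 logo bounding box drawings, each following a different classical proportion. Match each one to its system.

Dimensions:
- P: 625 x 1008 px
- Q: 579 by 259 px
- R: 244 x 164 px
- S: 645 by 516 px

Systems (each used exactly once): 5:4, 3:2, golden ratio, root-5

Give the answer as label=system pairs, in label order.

Ratios: P ≈ 1.613; Q ≈ 2.236; R ≈ 1.488; S ≈ 1.250.
Targets: 5:4 ≈ 1.250; 3:2 ≈ 1.500; golden ratio ≈ 1.618; root-5 ≈ 2.236.

P=golden ratio, Q=root-5, R=3:2, S=5:4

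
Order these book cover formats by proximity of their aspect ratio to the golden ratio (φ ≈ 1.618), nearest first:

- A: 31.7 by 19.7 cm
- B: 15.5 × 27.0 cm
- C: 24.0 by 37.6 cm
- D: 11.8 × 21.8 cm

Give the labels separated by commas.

Ratios: A = 31.7 / 19.7 ≈ 1.609; B = 27.0 / 15.5 ≈ 1.742; C = 37.6 / 24.0 ≈ 1.567; D = 21.8 / 11.8 ≈ 1.847.
|Δ from 1.618|: A 0.009; B 0.124; C 0.051; D 0.229.

A, C, B, D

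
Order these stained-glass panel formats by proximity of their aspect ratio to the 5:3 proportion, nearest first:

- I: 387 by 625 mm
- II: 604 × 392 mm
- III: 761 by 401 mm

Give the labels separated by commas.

I: 625/387 ≈ 1.615 → |1.615 − 1.667| = 0.052
II: 604/392 ≈ 1.541 → |1.541 − 1.667| = 0.126
III: 761/401 ≈ 1.898 → |1.898 − 1.667| = 0.231

I, II, III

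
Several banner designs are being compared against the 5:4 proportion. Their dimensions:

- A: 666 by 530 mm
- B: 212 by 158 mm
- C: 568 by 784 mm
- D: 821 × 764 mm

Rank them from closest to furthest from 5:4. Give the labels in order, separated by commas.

A, B, C, D

A: 666/530 ≈ 1.257 → |1.257 − 1.250| = 0.007
B: 212/158 ≈ 1.342 → |1.342 − 1.250| = 0.092
C: 784/568 ≈ 1.380 → |1.380 − 1.250| = 0.130
D: 821/764 ≈ 1.075 → |1.075 − 1.250| = 0.175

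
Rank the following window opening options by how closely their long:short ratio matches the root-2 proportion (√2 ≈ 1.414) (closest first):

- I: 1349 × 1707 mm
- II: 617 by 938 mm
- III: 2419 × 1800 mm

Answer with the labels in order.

Ratios: I = 1707 / 1349 ≈ 1.265; II = 938 / 617 ≈ 1.520; III = 2419 / 1800 ≈ 1.344.
|Δ from 1.414|: I 0.149; II 0.106; III 0.070.

III, II, I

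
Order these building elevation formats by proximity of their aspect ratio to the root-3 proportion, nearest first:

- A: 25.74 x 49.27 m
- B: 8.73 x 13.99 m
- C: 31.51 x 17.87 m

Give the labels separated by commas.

A: 49.27/25.74 ≈ 1.914 → |1.914 − 1.732| = 0.182
B: 13.99/8.73 ≈ 1.603 → |1.603 − 1.732| = 0.129
C: 31.51/17.87 ≈ 1.763 → |1.763 − 1.732| = 0.031

C, B, A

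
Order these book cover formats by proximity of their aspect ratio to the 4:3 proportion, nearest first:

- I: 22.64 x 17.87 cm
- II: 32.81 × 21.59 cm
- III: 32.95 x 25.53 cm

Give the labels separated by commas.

III, I, II

I: 22.64/17.87 ≈ 1.267 → |1.267 − 1.333| = 0.066
II: 32.81/21.59 ≈ 1.520 → |1.520 − 1.333| = 0.187
III: 32.95/25.53 ≈ 1.291 → |1.291 − 1.333| = 0.042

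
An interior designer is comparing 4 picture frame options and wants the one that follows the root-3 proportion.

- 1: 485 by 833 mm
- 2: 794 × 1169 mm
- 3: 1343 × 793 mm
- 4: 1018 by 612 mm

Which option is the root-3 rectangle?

1

Ratios (long/short): 1 ≈ 1.718; 2 ≈ 1.472; 3 ≈ 1.694; 4 ≈ 1.663.
root-3 ≈ 1.732; option 1 is nearest (Δ 0.014).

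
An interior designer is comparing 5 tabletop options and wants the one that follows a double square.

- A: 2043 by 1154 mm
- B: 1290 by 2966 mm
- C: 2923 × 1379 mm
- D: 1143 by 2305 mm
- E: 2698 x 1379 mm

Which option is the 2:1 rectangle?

D

Target 2:1 ≈ 2.000.
A: 1.770 (Δ0.230)  B: 2.299 (Δ0.299)  C: 2.120 (Δ0.120)  D: 2.017 (Δ0.017)  E: 1.956 (Δ0.044)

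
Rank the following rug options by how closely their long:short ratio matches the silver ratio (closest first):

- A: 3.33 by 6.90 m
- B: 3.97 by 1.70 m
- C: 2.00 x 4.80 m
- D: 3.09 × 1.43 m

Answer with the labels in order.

C, B, D, A

Ratios: A = 6.90 / 3.33 ≈ 2.072; B = 3.97 / 1.70 ≈ 2.335; C = 4.80 / 2.00 ≈ 2.400; D = 3.09 / 1.43 ≈ 2.161.
|Δ from 2.414|: A 0.342; B 0.079; C 0.014; D 0.253.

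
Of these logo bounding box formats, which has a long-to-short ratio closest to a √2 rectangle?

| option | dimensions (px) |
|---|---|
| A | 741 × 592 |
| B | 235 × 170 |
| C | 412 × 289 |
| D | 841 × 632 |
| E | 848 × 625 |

C

Target root-2 ≈ 1.414.
A: 1.252 (Δ0.162)  B: 1.382 (Δ0.032)  C: 1.426 (Δ0.012)  D: 1.331 (Δ0.083)  E: 1.357 (Δ0.057)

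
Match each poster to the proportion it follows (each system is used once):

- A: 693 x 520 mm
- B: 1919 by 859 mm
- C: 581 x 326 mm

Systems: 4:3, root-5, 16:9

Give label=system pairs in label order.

Ratios: A ≈ 1.333; B ≈ 2.234; C ≈ 1.782.
Targets: 4:3 ≈ 1.333; root-5 ≈ 2.236; 16:9 ≈ 1.778.

A=4:3, B=root-5, C=16:9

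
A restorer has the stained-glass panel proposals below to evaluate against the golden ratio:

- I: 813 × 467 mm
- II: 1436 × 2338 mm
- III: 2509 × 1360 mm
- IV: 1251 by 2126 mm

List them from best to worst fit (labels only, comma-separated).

II, IV, I, III

I: 813/467 ≈ 1.741 → |1.741 − 1.618| = 0.123
II: 2338/1436 ≈ 1.628 → |1.628 − 1.618| = 0.010
III: 2509/1360 ≈ 1.845 → |1.845 − 1.618| = 0.227
IV: 2126/1251 ≈ 1.699 → |1.699 − 1.618| = 0.081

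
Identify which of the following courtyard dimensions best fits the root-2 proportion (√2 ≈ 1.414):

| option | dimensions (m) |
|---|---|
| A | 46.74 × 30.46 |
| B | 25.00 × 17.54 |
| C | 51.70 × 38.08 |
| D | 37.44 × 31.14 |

B

Target root-2 ≈ 1.414.
A: 1.534 (Δ0.120)  B: 1.425 (Δ0.011)  C: 1.358 (Δ0.056)  D: 1.202 (Δ0.212)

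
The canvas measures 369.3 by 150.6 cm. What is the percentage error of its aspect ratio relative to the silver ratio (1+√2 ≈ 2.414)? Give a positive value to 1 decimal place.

Ratio = 369.3 / 150.6 ≈ 2.4522.
Ideal silver ratio ≈ 2.4142. |2.4522 − 2.4142| / 2.4142 ≈ 1.57% → 1.6%.

1.6%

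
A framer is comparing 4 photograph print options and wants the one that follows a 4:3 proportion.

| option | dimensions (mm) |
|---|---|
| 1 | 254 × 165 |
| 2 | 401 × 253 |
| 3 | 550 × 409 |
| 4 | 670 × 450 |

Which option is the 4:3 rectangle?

3

Target 4:3 ≈ 1.333.
1: 1.539 (Δ0.206)  2: 1.585 (Δ0.252)  3: 1.345 (Δ0.012)  4: 1.489 (Δ0.156)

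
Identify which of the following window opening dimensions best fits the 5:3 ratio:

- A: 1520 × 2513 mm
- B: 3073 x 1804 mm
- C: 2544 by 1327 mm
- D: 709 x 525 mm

Target 5:3 ≈ 1.667.
A: 1.653 (Δ0.014)  B: 1.703 (Δ0.036)  C: 1.917 (Δ0.250)  D: 1.350 (Δ0.317)

A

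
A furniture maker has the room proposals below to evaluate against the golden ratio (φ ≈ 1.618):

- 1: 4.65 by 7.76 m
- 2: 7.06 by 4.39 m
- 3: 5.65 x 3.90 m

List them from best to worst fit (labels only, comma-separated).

2, 1, 3

Ratios: 1 = 7.76 / 4.65 ≈ 1.669; 2 = 7.06 / 4.39 ≈ 1.608; 3 = 5.65 / 3.90 ≈ 1.449.
|Δ from 1.618|: 1 0.051; 2 0.010; 3 0.169.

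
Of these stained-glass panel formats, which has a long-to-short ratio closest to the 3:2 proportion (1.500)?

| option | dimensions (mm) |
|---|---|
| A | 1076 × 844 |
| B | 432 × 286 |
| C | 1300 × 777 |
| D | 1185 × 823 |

Target 3:2 ≈ 1.500.
A: 1.275 (Δ0.225)  B: 1.510 (Δ0.010)  C: 1.673 (Δ0.173)  D: 1.440 (Δ0.060)

B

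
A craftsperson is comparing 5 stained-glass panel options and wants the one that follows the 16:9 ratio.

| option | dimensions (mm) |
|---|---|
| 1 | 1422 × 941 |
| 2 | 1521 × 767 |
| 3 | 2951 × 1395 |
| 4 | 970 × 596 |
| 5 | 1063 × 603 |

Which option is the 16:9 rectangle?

5

Target 16:9 ≈ 1.778.
1: 1.511 (Δ0.267)  2: 1.983 (Δ0.205)  3: 2.115 (Δ0.337)  4: 1.628 (Δ0.150)  5: 1.763 (Δ0.015)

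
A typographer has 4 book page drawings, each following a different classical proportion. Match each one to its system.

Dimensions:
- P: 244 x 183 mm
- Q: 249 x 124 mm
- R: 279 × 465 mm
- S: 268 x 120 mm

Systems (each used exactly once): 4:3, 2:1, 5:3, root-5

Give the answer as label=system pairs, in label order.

P = 244/183 ≈ 1.333 → 4:3 (1.333)
Q = 249/124 ≈ 2.008 → 2:1 (2.000)
R = 465/279 ≈ 1.667 → 5:3 (1.667)
S = 268/120 ≈ 2.233 → root-5 (2.236)

P=4:3, Q=2:1, R=5:3, S=root-5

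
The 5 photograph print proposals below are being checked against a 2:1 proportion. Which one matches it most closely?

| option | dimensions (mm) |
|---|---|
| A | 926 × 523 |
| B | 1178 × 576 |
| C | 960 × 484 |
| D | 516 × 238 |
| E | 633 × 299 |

C

Target 2:1 ≈ 2.000.
A: 1.771 (Δ0.229)  B: 2.045 (Δ0.045)  C: 1.983 (Δ0.017)  D: 2.168 (Δ0.168)  E: 2.117 (Δ0.117)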